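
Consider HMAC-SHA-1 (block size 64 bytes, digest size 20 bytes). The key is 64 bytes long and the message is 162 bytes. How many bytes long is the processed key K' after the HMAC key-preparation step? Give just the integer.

Key is 64 ≤ 64 bytes, zero-padded: |K'| = 64.

64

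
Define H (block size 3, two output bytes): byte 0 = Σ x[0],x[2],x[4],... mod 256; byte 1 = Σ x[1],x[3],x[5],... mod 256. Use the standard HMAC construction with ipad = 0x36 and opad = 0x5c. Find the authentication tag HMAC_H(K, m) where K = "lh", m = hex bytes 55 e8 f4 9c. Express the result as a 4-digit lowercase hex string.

Key "lh" = 6c 68 is 2 bytes ≤ B = 3; zero-pad to 3 bytes: K' = 6c 68 00.
K' ⊕ ipad = 5a 5e 36.  K' ⊕ opad = 30 34 5c.
Inner input = (K'⊕ipad) ∥ m = 5a 5e 36 ∥ 55 e8 f4 9c.
Inner hash: even-index sum = 532 mod 256 = 20; odd-index sum = 423 mod 256 = 167 → 14 a7.
Outer input = (K'⊕opad) ∥ inner = 30 34 5c ∥ 14 a7.
Outer hash (tag): even-index sum = 307 mod 256 = 51; odd-index sum = 72 mod 256 = 72 → 33 48.

3348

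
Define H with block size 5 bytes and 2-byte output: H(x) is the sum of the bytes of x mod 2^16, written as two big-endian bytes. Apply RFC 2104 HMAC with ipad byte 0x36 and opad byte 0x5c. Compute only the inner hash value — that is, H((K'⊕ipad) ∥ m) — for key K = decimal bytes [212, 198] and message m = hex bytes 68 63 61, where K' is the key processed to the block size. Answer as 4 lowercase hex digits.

03a0

Key decimal bytes [212, 198] = d4 c6 is 2 bytes ≤ B = 5; zero-pad to 5 bytes: K' = d4 c6 00 00 00.
K' ⊕ ipad = e2 f0 36 36 36.
Inner input = e2 f0 36 36 36 ∥ 68 63 61.
Inner hash: sum = 226+240+54+54+54+104+99+97 = 928 → 03 a0.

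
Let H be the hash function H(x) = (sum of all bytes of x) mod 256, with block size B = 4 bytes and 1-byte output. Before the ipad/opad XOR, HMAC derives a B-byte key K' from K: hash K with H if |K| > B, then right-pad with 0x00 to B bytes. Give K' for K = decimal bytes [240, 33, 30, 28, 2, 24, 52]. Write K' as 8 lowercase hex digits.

99000000

|K| = 7 > B = 4, so first hash the key.
H(K): sum = 240+33+30+28+2+24+52 = 409; mod 256 = 153 → 99.
Zero-pad H(K) = 99 to 4 bytes: K' = 99 00 00 00.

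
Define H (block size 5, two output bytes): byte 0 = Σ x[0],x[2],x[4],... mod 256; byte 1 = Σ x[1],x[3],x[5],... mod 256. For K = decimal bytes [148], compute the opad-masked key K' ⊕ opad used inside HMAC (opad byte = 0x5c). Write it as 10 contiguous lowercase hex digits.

Key decimal bytes [148] = 94 is 1 byte ≤ B = 5; zero-pad to 5 bytes: K' = 94 00 00 00 00.
XOR each byte with 0x5c: 94⊕5c=c8, 00⊕5c=5c, 00⊕5c=5c, 00⊕5c=5c, 00⊕5c=5c.

c85c5c5c5c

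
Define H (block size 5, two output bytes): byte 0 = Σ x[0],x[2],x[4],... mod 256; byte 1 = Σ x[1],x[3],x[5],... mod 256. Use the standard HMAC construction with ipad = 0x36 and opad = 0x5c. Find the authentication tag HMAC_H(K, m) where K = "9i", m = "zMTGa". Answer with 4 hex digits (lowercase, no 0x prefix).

e1a0

Key "9i" = 39 69 is 2 bytes ≤ B = 5; zero-pad to 5 bytes: K' = 39 69 00 00 00.
K' ⊕ ipad = 0f 5f 36 36 36.  K' ⊕ opad = 65 35 5c 5c 5c.
Inner input = (K'⊕ipad) ∥ m = 0f 5f 36 36 36 ∥ 7a 4d 54 47 61.
Inner hash: even-index sum = 271 mod 256 = 15; odd-index sum = 452 mod 256 = 196 → 0f c4.
Outer input = (K'⊕opad) ∥ inner = 65 35 5c 5c 5c ∥ 0f c4.
Outer hash (tag): even-index sum = 481 mod 256 = 225; odd-index sum = 160 mod 256 = 160 → e1 a0.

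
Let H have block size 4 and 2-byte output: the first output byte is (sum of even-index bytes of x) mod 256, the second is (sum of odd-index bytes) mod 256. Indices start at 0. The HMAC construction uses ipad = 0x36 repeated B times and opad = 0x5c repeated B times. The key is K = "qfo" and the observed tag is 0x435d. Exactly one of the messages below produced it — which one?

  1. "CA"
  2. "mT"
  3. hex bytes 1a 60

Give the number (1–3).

1

Key "qfo" = 71 66 6f is 3 bytes ≤ B = 4; zero-pad to 4 bytes: K' = 71 66 6f 00.
K' ⊕ ipad = 47 50 59 36; K' ⊕ opad = 2d 3a 33 5c.
m1: inner = H(47 50 59 36 43 41) = e3 c7; tag = H(2d 3a 33 5c e3 c7) = 435d ← matches
m2: inner = H(47 50 59 36 6d 54) = 0d da; tag = H(2d 3a 33 5c 0d da) = 6d70
m3: inner = H(47 50 59 36 1a 60) = ba e6; tag = H(2d 3a 33 5c ba e6) = 1a7c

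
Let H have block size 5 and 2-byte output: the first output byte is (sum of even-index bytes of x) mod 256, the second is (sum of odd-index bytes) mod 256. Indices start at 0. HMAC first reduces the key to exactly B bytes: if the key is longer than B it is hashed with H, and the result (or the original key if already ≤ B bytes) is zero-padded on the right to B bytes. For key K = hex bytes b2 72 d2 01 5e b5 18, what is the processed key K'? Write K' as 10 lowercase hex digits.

fa28000000

|K| = 7 > B = 5, so first hash the key.
H(K): even-index sum = 506 mod 256 = 250; odd-index sum = 296 mod 256 = 40 → fa 28.
Zero-pad H(K) = fa 28 to 5 bytes: K' = fa 28 00 00 00.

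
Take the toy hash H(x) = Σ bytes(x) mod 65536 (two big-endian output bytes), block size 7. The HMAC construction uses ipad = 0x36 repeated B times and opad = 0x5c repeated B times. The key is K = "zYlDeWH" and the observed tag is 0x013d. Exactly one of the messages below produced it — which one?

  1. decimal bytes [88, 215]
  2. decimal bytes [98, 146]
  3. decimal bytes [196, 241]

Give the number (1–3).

Key "zYlDeWH" = 7a 59 6c 44 65 57 48 is exactly B = 7 bytes: K' = 7a 59 6c 44 65 57 48.
K' ⊕ ipad = 4c 6f 5a 72 53 61 7e; K' ⊕ opad = 26 05 30 18 39 0b 14.
m1: inner = H(4c 6f 5a 72 53 61 7e 58 d7) = 03 e8; tag = H(26 05 30 18 39 0b 14 03 e8) = 01b6
m2: inner = H(4c 6f 5a 72 53 61 7e 62 92) = 03 ad; tag = H(26 05 30 18 39 0b 14 03 ad) = 017b
m3: inner = H(4c 6f 5a 72 53 61 7e c4 f1) = 04 6e; tag = H(26 05 30 18 39 0b 14 04 6e) = 013d ← matches

3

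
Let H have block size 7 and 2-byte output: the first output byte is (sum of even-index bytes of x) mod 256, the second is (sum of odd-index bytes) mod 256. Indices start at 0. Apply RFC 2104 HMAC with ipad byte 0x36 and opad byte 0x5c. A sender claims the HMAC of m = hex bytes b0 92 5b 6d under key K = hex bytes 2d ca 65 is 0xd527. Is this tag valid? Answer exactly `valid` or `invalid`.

valid

Key hex bytes 2d ca 65 is 3 bytes ≤ B = 7; zero-pad to 7 bytes: K' = 2d ca 65 00 00 00 00.
K' ⊕ ipad = 1b fc 53 36 36 36 36; K' ⊕ opad = 71 96 39 5c 5c 5c 5c.
Inner hash: even-index sum = 473 mod 256 = 217; odd-index sum = 627 mod 256 = 115 → d9 73.
Outer hash (recomputed tag): even-index sum = 469 mod 256 = 213; odd-index sum = 551 mod 256 = 39 → d5 27.
Recomputed tag = d527; claimed = d527 → match.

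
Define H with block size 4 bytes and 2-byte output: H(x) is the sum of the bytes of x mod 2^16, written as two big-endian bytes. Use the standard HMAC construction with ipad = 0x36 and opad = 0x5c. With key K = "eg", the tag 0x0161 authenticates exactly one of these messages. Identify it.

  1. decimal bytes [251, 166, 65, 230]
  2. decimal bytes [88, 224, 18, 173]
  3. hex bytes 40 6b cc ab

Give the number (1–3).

3

Key "eg" = 65 67 is 2 bytes ≤ B = 4; zero-pad to 4 bytes: K' = 65 67 00 00.
K' ⊕ ipad = 53 51 36 36; K' ⊕ opad = 39 3b 5c 5c.
m1: inner = H(53 51 36 36 fb a6 41 e6) = 03 d8; tag = H(39 3b 5c 5c 03 d8) = 0207
m2: inner = H(53 51 36 36 58 e0 12 ad) = 03 07; tag = H(39 3b 5c 5c 03 07) = 0136
m3: inner = H(53 51 36 36 40 6b cc ab) = 03 32; tag = H(39 3b 5c 5c 03 32) = 0161 ← matches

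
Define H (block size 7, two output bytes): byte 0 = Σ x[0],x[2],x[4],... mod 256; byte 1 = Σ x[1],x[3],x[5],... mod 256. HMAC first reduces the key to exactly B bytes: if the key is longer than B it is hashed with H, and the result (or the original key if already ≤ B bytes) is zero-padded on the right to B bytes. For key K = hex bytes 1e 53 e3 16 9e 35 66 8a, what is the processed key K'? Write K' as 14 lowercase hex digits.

05280000000000

|K| = 8 > B = 7, so first hash the key.
H(K): even-index sum = 517 mod 256 = 5; odd-index sum = 296 mod 256 = 40 → 05 28.
Zero-pad H(K) = 05 28 to 7 bytes: K' = 05 28 00 00 00 00 00.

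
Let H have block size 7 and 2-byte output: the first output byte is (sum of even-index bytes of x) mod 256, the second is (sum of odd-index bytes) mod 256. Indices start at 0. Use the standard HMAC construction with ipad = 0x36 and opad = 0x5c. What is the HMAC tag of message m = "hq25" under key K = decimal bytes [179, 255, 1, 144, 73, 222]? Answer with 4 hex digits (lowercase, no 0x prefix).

Key decimal bytes [179, 255, 1, 144, 73, 222] = b3 ff 01 90 49 de is 6 bytes ≤ B = 7; zero-pad to 7 bytes: K' = b3 ff 01 90 49 de 00.
K' ⊕ ipad = 85 c9 37 a6 7f e8 36.  K' ⊕ opad = ef a3 5d cc 15 82 5c.
Inner input = (K'⊕ipad) ∥ m = 85 c9 37 a6 7f e8 36 ∥ 68 71 32 35.
Inner hash: even-index sum = 535 mod 256 = 23; odd-index sum = 753 mod 256 = 241 → 17 f1.
Outer input = (K'⊕opad) ∥ inner = ef a3 5d cc 15 82 5c ∥ 17 f1.
Outer hash (tag): even-index sum = 686 mod 256 = 174; odd-index sum = 520 mod 256 = 8 → ae 08.

ae08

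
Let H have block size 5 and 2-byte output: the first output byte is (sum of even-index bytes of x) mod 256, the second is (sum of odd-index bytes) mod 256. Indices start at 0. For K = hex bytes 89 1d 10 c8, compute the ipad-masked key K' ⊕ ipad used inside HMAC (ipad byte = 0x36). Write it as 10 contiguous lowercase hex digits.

bf2b26fe36

Key hex bytes 89 1d 10 c8 is 4 bytes ≤ B = 5; zero-pad to 5 bytes: K' = 89 1d 10 c8 00.
XOR each byte with 0x36: 89⊕36=bf, 1d⊕36=2b, 10⊕36=26, c8⊕36=fe, 00⊕36=36.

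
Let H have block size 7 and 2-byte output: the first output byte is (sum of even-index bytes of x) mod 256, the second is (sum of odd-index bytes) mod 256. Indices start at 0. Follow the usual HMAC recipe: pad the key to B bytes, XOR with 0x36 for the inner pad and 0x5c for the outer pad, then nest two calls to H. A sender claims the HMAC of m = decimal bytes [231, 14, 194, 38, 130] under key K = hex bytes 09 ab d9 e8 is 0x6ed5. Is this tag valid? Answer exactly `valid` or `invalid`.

valid

Key hex bytes 09 ab d9 e8 is 4 bytes ≤ B = 7; zero-pad to 7 bytes: K' = 09 ab d9 e8 00 00 00.
K' ⊕ ipad = 3f 9d ef de 36 36 36; K' ⊕ opad = 55 f7 85 b4 5c 5c 5c.
Inner hash: even-index sum = 462 mod 256 = 206; odd-index sum = 988 mod 256 = 220 → ce dc.
Outer hash (recomputed tag): even-index sum = 622 mod 256 = 110; odd-index sum = 725 mod 256 = 213 → 6e d5.
Recomputed tag = 6ed5; claimed = 6ed5 → match.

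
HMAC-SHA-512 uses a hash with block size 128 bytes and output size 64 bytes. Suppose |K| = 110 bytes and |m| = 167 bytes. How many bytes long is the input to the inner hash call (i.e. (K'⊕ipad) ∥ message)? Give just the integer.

Key is 110 ≤ 128 bytes, zero-padded: |K'| = 128.
Inner input = (K'⊕ipad) ∥ m → 128 + 167 = 295 bytes.

295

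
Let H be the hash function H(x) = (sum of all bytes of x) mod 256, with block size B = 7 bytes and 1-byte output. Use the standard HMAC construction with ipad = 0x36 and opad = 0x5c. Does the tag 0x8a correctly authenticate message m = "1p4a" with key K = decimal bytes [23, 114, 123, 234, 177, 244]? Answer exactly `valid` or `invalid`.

valid

Key decimal bytes [23, 114, 123, 234, 177, 244] = 17 72 7b ea b1 f4 is 6 bytes ≤ B = 7; zero-pad to 7 bytes: K' = 17 72 7b ea b1 f4 00.
K' ⊕ ipad = 21 44 4d dc 87 c2 36; K' ⊕ opad = 4b 2e 27 b6 ed a8 5c.
Inner hash: sum = 33+68+77+220+135+194+54+49+112+52+97 = 1091; mod 256 = 67 → 43.
Outer hash (recomputed tag): sum = 75+46+39+182+237+168+92+67 = 906; mod 256 = 138 → 8a.
Recomputed tag = 8a; claimed = 8a → match.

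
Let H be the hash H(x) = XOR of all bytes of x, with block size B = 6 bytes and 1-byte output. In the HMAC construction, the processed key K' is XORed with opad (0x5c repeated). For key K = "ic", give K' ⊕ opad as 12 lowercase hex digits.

Key "ic" = 69 63 is 2 bytes ≤ B = 6; zero-pad to 6 bytes: K' = 69 63 00 00 00 00.
XOR each byte with 0x5c: 69⊕5c=35, 63⊕5c=3f, 00⊕5c=5c, 00⊕5c=5c, 00⊕5c=5c, 00⊕5c=5c.

353f5c5c5c5c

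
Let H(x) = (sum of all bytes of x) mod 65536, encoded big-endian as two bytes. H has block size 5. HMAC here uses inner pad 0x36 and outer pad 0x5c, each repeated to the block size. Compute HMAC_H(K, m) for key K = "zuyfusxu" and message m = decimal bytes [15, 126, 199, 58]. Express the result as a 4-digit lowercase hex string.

036e

Key "zuyfusxu" = 7a 75 79 66 75 73 78 75 is 8 bytes > B = 5, so hash it first: H(key) = 03 a3, then zero-pad to 5 bytes: K' = 03 a3 00 00 00.
K' ⊕ ipad = 35 95 36 36 36.  K' ⊕ opad = 5f ff 5c 5c 5c.
Inner input = (K'⊕ipad) ∥ m = 35 95 36 36 36 ∥ 0f 7e c7 3a.
Inner hash: sum = 53+149+54+54+54+15+126+199+58 = 762 → 02 fa.
Outer input = (K'⊕opad) ∥ inner = 5f ff 5c 5c 5c ∥ 02 fa.
Outer hash (tag): sum = 95+255+92+92+92+2+250 = 878 → 03 6e.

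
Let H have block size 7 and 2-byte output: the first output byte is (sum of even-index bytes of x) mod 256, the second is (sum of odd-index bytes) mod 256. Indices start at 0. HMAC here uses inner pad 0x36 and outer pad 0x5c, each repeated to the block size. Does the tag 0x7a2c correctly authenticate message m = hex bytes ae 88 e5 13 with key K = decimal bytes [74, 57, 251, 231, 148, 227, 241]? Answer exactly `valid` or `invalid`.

valid

Key decimal bytes [74, 57, 251, 231, 148, 227, 241] = 4a 39 fb e7 94 e3 f1 is exactly B = 7 bytes: K' = 4a 39 fb e7 94 e3 f1.
K' ⊕ ipad = 7c 0f cd d1 a2 d5 c7; K' ⊕ opad = 16 65 a7 bb c8 bf ad.
Inner hash: even-index sum = 845 mod 256 = 77; odd-index sum = 840 mod 256 = 72 → 4d 48.
Outer hash (recomputed tag): even-index sum = 634 mod 256 = 122; odd-index sum = 556 mod 256 = 44 → 7a 2c.
Recomputed tag = 7a2c; claimed = 7a2c → match.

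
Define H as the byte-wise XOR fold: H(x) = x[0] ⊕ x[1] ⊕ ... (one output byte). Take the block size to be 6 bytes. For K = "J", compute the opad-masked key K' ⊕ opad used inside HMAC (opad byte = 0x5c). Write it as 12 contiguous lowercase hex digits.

165c5c5c5c5c

Key "J" = 4a is 1 byte ≤ B = 6; zero-pad to 6 bytes: K' = 4a 00 00 00 00 00.
XOR each byte with 0x5c: 4a⊕5c=16, 00⊕5c=5c, 00⊕5c=5c, 00⊕5c=5c, 00⊕5c=5c, 00⊕5c=5c.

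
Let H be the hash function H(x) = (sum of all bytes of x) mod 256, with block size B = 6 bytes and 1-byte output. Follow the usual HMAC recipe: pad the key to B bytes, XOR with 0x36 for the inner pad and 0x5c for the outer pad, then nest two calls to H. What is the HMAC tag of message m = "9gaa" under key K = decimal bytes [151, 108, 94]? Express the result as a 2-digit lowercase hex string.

Key decimal bytes [151, 108, 94] = 97 6c 5e is 3 bytes ≤ B = 6; zero-pad to 6 bytes: K' = 97 6c 5e 00 00 00.
K' ⊕ ipad = a1 5a 68 36 36 36.  K' ⊕ opad = cb 30 02 5c 5c 5c.
Inner input = (K'⊕ipad) ∥ m = a1 5a 68 36 36 36 ∥ 39 67 61 61.
Inner hash: sum = 161+90+104+54+54+54+57+103+97+97 = 871; mod 256 = 103 → 67.
Outer input = (K'⊕opad) ∥ inner = cb 30 02 5c 5c 5c ∥ 67.
Outer hash (tag): sum = 203+48+2+92+92+92+103 = 632; mod 256 = 120 → 78.

78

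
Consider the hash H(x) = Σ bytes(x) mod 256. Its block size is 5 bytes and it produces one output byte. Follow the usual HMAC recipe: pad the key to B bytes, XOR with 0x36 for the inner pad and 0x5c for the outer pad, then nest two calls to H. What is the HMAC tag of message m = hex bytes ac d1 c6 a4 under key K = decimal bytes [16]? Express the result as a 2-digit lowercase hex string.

a1

Key decimal bytes [16] = 10 is 1 byte ≤ B = 5; zero-pad to 5 bytes: K' = 10 00 00 00 00.
K' ⊕ ipad = 26 36 36 36 36.  K' ⊕ opad = 4c 5c 5c 5c 5c.
Inner input = (K'⊕ipad) ∥ m = 26 36 36 36 36 ∥ ac d1 c6 a4.
Inner hash: sum = 38+54+54+54+54+172+209+198+164 = 997; mod 256 = 229 → e5.
Outer input = (K'⊕opad) ∥ inner = 4c 5c 5c 5c 5c ∥ e5.
Outer hash (tag): sum = 76+92+92+92+92+229 = 673; mod 256 = 161 → a1.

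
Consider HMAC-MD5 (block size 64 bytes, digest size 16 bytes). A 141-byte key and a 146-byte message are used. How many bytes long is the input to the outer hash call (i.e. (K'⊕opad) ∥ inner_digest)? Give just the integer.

80

Key is 141 > 64 bytes, so it is hashed to 16 bytes then zero-padded to 64: |K'| = 64.
Outer input = (K'⊕opad) ∥ H(inner) → 64 + 16 = 80 bytes.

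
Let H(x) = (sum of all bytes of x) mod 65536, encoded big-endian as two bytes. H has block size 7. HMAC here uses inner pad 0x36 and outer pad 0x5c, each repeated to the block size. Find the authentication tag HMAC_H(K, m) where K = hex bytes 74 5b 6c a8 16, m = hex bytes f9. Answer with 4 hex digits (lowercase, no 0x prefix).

Key hex bytes 74 5b 6c a8 16 is 5 bytes ≤ B = 7; zero-pad to 7 bytes: K' = 74 5b 6c a8 16 00 00.
K' ⊕ ipad = 42 6d 5a 9e 20 36 36.  K' ⊕ opad = 28 07 30 f4 4a 5c 5c.
Inner input = (K'⊕ipad) ∥ m = 42 6d 5a 9e 20 36 36 ∥ f9.
Inner hash: sum = 66+109+90+158+32+54+54+249 = 812 → 03 2c.
Outer input = (K'⊕opad) ∥ inner = 28 07 30 f4 4a 5c 5c ∥ 03 2c.
Outer hash (tag): sum = 40+7+48+244+74+92+92+3+44 = 644 → 02 84.

0284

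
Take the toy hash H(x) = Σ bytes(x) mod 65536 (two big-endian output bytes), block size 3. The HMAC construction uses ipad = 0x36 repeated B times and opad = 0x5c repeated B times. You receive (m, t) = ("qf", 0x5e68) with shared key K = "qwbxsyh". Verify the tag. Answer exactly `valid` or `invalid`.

Key "qwbxsyh" = 71 77 62 78 73 79 68 is 7 bytes > B = 3, so hash it first: H(key) = 03 16, then zero-pad to 3 bytes: K' = 03 16 00.
K' ⊕ ipad = 35 20 36; K' ⊕ opad = 5f 4a 5c.
Inner hash: sum = 53+32+54+113+102 = 354 → 01 62.
Outer hash (recomputed tag): sum = 95+74+92+1+98 = 360 → 01 68.
Recomputed tag = 0168; claimed = 5e68 → mismatch.

invalid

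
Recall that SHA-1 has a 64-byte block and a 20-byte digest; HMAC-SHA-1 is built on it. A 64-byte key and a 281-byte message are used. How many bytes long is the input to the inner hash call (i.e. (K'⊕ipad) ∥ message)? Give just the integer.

345

Key is 64 ≤ 64 bytes, zero-padded: |K'| = 64.
Inner input = (K'⊕ipad) ∥ m → 64 + 281 = 345 bytes.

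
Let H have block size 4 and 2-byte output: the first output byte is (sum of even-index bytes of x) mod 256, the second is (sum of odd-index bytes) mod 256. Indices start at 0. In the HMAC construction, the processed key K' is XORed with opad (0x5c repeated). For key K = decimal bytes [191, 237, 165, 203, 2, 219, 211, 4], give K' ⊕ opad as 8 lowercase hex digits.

Key decimal bytes [191, 237, 165, 203, 2, 219, 211, 4] = bf ed a5 cb 02 db d3 04 is 8 bytes > B = 4, so hash it first: H(key) = 39 97, then zero-pad to 4 bytes: K' = 39 97 00 00.
XOR each byte with 0x5c: 39⊕5c=65, 97⊕5c=cb, 00⊕5c=5c, 00⊕5c=5c.

65cb5c5c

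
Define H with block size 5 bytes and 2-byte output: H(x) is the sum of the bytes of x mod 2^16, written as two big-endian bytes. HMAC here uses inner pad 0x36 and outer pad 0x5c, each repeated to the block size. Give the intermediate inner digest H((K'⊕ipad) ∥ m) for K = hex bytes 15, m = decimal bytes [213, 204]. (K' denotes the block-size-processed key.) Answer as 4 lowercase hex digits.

029c

Key hex bytes 15 is 1 byte ≤ B = 5; zero-pad to 5 bytes: K' = 15 00 00 00 00.
K' ⊕ ipad = 23 36 36 36 36.
Inner input = 23 36 36 36 36 ∥ d5 cc.
Inner hash: sum = 35+54+54+54+54+213+204 = 668 → 02 9c.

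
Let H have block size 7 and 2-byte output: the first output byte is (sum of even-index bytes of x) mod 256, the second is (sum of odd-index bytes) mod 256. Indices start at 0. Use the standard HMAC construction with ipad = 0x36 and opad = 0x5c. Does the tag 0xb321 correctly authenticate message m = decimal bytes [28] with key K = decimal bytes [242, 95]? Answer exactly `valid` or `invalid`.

valid

Key decimal bytes [242, 95] = f2 5f is 2 bytes ≤ B = 7; zero-pad to 7 bytes: K' = f2 5f 00 00 00 00 00.
K' ⊕ ipad = c4 69 36 36 36 36 36; K' ⊕ opad = ae 03 5c 5c 5c 5c 5c.
Inner hash: even-index sum = 358 mod 256 = 102; odd-index sum = 241 mod 256 = 241 → 66 f1.
Outer hash (recomputed tag): even-index sum = 691 mod 256 = 179; odd-index sum = 289 mod 256 = 33 → b3 21.
Recomputed tag = b321; claimed = b321 → match.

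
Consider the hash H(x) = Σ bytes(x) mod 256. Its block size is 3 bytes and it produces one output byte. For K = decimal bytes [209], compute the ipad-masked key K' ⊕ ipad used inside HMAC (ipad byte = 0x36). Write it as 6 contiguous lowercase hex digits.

Key decimal bytes [209] = d1 is 1 byte ≤ B = 3; zero-pad to 3 bytes: K' = d1 00 00.
XOR each byte with 0x36: d1⊕36=e7, 00⊕36=36, 00⊕36=36.

e73636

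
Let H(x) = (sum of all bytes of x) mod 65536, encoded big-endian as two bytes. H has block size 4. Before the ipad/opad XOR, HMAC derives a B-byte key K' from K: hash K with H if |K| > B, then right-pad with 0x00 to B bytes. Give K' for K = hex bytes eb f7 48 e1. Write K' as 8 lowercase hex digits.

ebf748e1

Key hex bytes eb f7 48 e1 is exactly B = 4 bytes: K' = eb f7 48 e1.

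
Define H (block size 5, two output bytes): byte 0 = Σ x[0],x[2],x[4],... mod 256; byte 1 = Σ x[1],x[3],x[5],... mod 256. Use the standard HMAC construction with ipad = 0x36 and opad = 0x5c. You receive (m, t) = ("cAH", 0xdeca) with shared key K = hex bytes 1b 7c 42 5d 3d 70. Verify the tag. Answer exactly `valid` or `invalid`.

valid

Key hex bytes 1b 7c 42 5d 3d 70 is 6 bytes > B = 5, so hash it first: H(key) = 9a 49, then zero-pad to 5 bytes: K' = 9a 49 00 00 00.
K' ⊕ ipad = ac 7f 36 36 36; K' ⊕ opad = c6 15 5c 5c 5c.
Inner hash: even-index sum = 345 mod 256 = 89; odd-index sum = 352 mod 256 = 96 → 59 60.
Outer hash (recomputed tag): even-index sum = 478 mod 256 = 222; odd-index sum = 202 mod 256 = 202 → de ca.
Recomputed tag = deca; claimed = deca → match.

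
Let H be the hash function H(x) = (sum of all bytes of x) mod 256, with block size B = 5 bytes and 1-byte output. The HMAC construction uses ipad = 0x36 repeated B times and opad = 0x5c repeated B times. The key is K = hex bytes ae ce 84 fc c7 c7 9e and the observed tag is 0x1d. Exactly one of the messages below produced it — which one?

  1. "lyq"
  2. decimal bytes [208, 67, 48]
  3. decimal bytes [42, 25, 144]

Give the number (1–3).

Key hex bytes ae ce 84 fc c7 c7 9e is 7 bytes > B = 5, so hash it first: H(key) = 28, then zero-pad to 5 bytes: K' = 28 00 00 00 00.
K' ⊕ ipad = 1e 36 36 36 36; K' ⊕ opad = 74 5c 5c 5c 5c.
m1: inner = H(1e 36 36 36 36 6c 79 71) = 4c; tag = H(74 5c 5c 5c 5c 4c) = 30
m2: inner = H(1e 36 36 36 36 d0 43 30) = 39; tag = H(74 5c 5c 5c 5c 39) = 1d ← matches
m3: inner = H(1e 36 36 36 36 2a 19 90) = c9; tag = H(74 5c 5c 5c 5c c9) = ad

2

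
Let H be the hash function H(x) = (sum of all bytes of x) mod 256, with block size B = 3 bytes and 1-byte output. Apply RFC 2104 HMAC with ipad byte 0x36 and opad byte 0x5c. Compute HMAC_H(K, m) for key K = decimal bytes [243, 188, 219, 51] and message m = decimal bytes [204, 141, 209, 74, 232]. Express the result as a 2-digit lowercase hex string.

ec

Key decimal bytes [243, 188, 219, 51] = f3 bc db 33 is 4 bytes > B = 3, so hash it first: H(key) = bd, then zero-pad to 3 bytes: K' = bd 00 00.
K' ⊕ ipad = 8b 36 36.  K' ⊕ opad = e1 5c 5c.
Inner input = (K'⊕ipad) ∥ m = 8b 36 36 ∥ cc 8d d1 4a e8.
Inner hash: sum = 139+54+54+204+141+209+74+232 = 1107; mod 256 = 83 → 53.
Outer input = (K'⊕opad) ∥ inner = e1 5c 5c ∥ 53.
Outer hash (tag): sum = 225+92+92+83 = 492; mod 256 = 236 → ec.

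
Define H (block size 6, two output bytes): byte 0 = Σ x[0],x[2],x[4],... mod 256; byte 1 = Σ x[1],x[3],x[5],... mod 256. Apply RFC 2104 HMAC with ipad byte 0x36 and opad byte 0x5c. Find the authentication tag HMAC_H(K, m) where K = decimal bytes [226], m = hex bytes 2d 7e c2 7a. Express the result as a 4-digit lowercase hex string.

Key decimal bytes [226] = e2 is 1 byte ≤ B = 6; zero-pad to 6 bytes: K' = e2 00 00 00 00 00.
K' ⊕ ipad = d4 36 36 36 36 36.  K' ⊕ opad = be 5c 5c 5c 5c 5c.
Inner input = (K'⊕ipad) ∥ m = d4 36 36 36 36 36 ∥ 2d 7e c2 7a.
Inner hash: even-index sum = 559 mod 256 = 47; odd-index sum = 410 mod 256 = 154 → 2f 9a.
Outer input = (K'⊕opad) ∥ inner = be 5c 5c 5c 5c 5c ∥ 2f 9a.
Outer hash (tag): even-index sum = 421 mod 256 = 165; odd-index sum = 430 mod 256 = 174 → a5 ae.

a5ae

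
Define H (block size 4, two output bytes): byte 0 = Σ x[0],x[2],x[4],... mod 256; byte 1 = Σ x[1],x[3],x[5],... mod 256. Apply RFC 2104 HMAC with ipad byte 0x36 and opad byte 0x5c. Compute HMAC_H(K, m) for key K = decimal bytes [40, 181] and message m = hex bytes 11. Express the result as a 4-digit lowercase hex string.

Key decimal bytes [40, 181] = 28 b5 is 2 bytes ≤ B = 4; zero-pad to 4 bytes: K' = 28 b5 00 00.
K' ⊕ ipad = 1e 83 36 36.  K' ⊕ opad = 74 e9 5c 5c.
Inner input = (K'⊕ipad) ∥ m = 1e 83 36 36 ∥ 11.
Inner hash: even-index sum = 101 mod 256 = 101; odd-index sum = 185 mod 256 = 185 → 65 b9.
Outer input = (K'⊕opad) ∥ inner = 74 e9 5c 5c ∥ 65 b9.
Outer hash (tag): even-index sum = 309 mod 256 = 53; odd-index sum = 510 mod 256 = 254 → 35 fe.

35fe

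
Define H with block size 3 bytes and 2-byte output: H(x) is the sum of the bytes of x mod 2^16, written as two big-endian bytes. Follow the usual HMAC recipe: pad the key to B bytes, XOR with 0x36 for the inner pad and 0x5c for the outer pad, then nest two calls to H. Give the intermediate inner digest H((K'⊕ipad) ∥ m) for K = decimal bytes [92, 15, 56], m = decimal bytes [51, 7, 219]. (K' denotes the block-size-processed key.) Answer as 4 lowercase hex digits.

01c6

Key decimal bytes [92, 15, 56] = 5c 0f 38 is exactly B = 3 bytes: K' = 5c 0f 38.
K' ⊕ ipad = 6a 39 0e.
Inner input = 6a 39 0e ∥ 33 07 db.
Inner hash: sum = 106+57+14+51+7+219 = 454 → 01 c6.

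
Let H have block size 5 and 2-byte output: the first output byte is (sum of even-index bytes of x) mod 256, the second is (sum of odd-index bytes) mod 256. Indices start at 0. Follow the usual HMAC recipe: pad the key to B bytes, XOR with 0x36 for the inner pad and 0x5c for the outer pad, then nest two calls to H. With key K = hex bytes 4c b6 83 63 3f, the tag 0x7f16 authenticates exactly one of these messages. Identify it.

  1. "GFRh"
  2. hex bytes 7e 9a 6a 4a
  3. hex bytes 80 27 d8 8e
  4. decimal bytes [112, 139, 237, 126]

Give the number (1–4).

3

Key hex bytes 4c b6 83 63 3f is exactly B = 5 bytes: K' = 4c b6 83 63 3f.
K' ⊕ ipad = 7a 80 b5 55 09; K' ⊕ opad = 10 ea df 3f 63.
m1: inner = H(7a 80 b5 55 09 47 46 52 68) = e6 6e; tag = H(10 ea df 3f 63 e6 6e) = c00f
m2: inner = H(7a 80 b5 55 09 7e 9a 6a 4a) = 1c bd; tag = H(10 ea df 3f 63 1c bd) = 0f45
m3: inner = H(7a 80 b5 55 09 80 27 d8 8e) = ed 2d; tag = H(10 ea df 3f 63 ed 2d) = 7f16 ← matches
m4: inner = H(7a 80 b5 55 09 70 8b ed 7e) = 41 32; tag = H(10 ea df 3f 63 41 32) = 846a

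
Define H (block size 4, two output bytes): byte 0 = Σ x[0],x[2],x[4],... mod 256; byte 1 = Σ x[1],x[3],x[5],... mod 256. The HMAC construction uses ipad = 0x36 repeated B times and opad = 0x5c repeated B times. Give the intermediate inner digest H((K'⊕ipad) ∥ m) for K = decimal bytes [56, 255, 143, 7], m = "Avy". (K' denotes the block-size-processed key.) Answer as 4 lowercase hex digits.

Key decimal bytes [56, 255, 143, 7] = 38 ff 8f 07 is exactly B = 4 bytes: K' = 38 ff 8f 07.
K' ⊕ ipad = 0e c9 b9 31.
Inner input = 0e c9 b9 31 ∥ 41 76 79.
Inner hash: even-index sum = 385 mod 256 = 129; odd-index sum = 368 mod 256 = 112 → 81 70.

8170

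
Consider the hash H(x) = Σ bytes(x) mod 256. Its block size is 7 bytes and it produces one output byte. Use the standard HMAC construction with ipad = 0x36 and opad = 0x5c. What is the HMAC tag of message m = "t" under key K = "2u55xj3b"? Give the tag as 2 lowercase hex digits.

72

Key "2u55xj3b" = 32 75 35 35 78 6a 33 62 is 8 bytes > B = 7, so hash it first: H(key) = 88, then zero-pad to 7 bytes: K' = 88 00 00 00 00 00 00.
K' ⊕ ipad = be 36 36 36 36 36 36.  K' ⊕ opad = d4 5c 5c 5c 5c 5c 5c.
Inner input = (K'⊕ipad) ∥ m = be 36 36 36 36 36 36 ∥ 74.
Inner hash: sum = 190+54+54+54+54+54+54+116 = 630; mod 256 = 118 → 76.
Outer input = (K'⊕opad) ∥ inner = d4 5c 5c 5c 5c 5c 5c ∥ 76.
Outer hash (tag): sum = 212+92+92+92+92+92+92+118 = 882; mod 256 = 114 → 72.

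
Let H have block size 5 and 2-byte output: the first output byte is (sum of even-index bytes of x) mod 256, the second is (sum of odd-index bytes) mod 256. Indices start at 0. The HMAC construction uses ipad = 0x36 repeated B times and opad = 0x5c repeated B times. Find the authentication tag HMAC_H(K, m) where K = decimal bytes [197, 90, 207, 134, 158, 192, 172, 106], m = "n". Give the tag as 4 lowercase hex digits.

1a06

Key decimal bytes [197, 90, 207, 134, 158, 192, 172, 106] = c5 5a cf 86 9e c0 ac 6a is 8 bytes > B = 5, so hash it first: H(key) = de 0a, then zero-pad to 5 bytes: K' = de 0a 00 00 00.
K' ⊕ ipad = e8 3c 36 36 36.  K' ⊕ opad = 82 56 5c 5c 5c.
Inner input = (K'⊕ipad) ∥ m = e8 3c 36 36 36 ∥ 6e.
Inner hash: even-index sum = 340 mod 256 = 84; odd-index sum = 224 mod 256 = 224 → 54 e0.
Outer input = (K'⊕opad) ∥ inner = 82 56 5c 5c 5c ∥ 54 e0.
Outer hash (tag): even-index sum = 538 mod 256 = 26; odd-index sum = 262 mod 256 = 6 → 1a 06.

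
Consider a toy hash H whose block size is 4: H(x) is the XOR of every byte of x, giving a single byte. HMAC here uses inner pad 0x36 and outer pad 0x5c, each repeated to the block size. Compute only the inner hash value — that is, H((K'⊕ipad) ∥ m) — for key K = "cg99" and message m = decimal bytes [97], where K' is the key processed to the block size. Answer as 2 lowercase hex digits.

Key "cg99" = 63 67 39 39 is exactly B = 4 bytes: K' = 63 67 39 39.
K' ⊕ ipad = 55 51 0f 0f.
Inner input = 55 51 0f 0f ∥ 61.
Inner hash: XOR 55⊕51⊕0f⊕0f⊕61 = 65.

65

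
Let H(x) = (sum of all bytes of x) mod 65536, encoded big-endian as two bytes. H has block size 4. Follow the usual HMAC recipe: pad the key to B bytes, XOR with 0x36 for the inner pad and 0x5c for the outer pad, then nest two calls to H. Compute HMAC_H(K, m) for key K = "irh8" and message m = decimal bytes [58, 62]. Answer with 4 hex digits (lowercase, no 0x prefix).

Key "irh8" = 69 72 68 38 is exactly B = 4 bytes: K' = 69 72 68 38.
K' ⊕ ipad = 5f 44 5e 0e.  K' ⊕ opad = 35 2e 34 64.
Inner input = (K'⊕ipad) ∥ m = 5f 44 5e 0e ∥ 3a 3e.
Inner hash: sum = 95+68+94+14+58+62 = 391 → 01 87.
Outer input = (K'⊕opad) ∥ inner = 35 2e 34 64 ∥ 01 87.
Outer hash (tag): sum = 53+46+52+100+1+135 = 387 → 01 83.

0183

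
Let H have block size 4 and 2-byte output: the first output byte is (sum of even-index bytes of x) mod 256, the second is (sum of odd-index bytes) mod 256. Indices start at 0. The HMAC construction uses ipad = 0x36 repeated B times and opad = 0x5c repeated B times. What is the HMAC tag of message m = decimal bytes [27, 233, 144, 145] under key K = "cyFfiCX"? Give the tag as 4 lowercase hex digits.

cf9e

Key "cyFfiCX" = 63 79 46 66 69 43 58 is 7 bytes > B = 4, so hash it first: H(key) = 6a 22, then zero-pad to 4 bytes: K' = 6a 22 00 00.
K' ⊕ ipad = 5c 14 36 36.  K' ⊕ opad = 36 7e 5c 5c.
Inner input = (K'⊕ipad) ∥ m = 5c 14 36 36 ∥ 1b e9 90 91.
Inner hash: even-index sum = 317 mod 256 = 61; odd-index sum = 452 mod 256 = 196 → 3d c4.
Outer input = (K'⊕opad) ∥ inner = 36 7e 5c 5c ∥ 3d c4.
Outer hash (tag): even-index sum = 207 mod 256 = 207; odd-index sum = 414 mod 256 = 158 → cf 9e.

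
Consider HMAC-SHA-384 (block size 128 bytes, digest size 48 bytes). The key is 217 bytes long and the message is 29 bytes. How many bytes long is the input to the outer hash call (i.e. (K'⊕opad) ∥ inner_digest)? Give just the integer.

176

Key is 217 > 128 bytes, so it is hashed to 48 bytes then zero-padded to 128: |K'| = 128.
Outer input = (K'⊕opad) ∥ H(inner) → 128 + 48 = 176 bytes.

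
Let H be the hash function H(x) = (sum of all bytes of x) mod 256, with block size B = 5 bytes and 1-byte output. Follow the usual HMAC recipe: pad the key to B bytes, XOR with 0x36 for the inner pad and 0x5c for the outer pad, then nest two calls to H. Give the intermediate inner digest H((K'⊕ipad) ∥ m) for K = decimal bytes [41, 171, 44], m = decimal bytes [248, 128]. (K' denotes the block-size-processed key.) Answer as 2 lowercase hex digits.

ba

Key decimal bytes [41, 171, 44] = 29 ab 2c is 3 bytes ≤ B = 5; zero-pad to 5 bytes: K' = 29 ab 2c 00 00.
K' ⊕ ipad = 1f 9d 1a 36 36.
Inner input = 1f 9d 1a 36 36 ∥ f8 80.
Inner hash: sum = 31+157+26+54+54+248+128 = 698; mod 256 = 186 → ba.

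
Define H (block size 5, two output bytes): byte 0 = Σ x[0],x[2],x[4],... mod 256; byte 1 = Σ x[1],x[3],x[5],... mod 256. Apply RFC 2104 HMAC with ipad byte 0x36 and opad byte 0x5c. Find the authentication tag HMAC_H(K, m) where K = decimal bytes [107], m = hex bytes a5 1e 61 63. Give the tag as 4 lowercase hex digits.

Key decimal bytes [107] = 6b is 1 byte ≤ B = 5; zero-pad to 5 bytes: K' = 6b 00 00 00 00.
K' ⊕ ipad = 5d 36 36 36 36.  K' ⊕ opad = 37 5c 5c 5c 5c.
Inner input = (K'⊕ipad) ∥ m = 5d 36 36 36 36 ∥ a5 1e 61 63.
Inner hash: even-index sum = 330 mod 256 = 74; odd-index sum = 370 mod 256 = 114 → 4a 72.
Outer input = (K'⊕opad) ∥ inner = 37 5c 5c 5c 5c ∥ 4a 72.
Outer hash (tag): even-index sum = 353 mod 256 = 97; odd-index sum = 258 mod 256 = 2 → 61 02.

6102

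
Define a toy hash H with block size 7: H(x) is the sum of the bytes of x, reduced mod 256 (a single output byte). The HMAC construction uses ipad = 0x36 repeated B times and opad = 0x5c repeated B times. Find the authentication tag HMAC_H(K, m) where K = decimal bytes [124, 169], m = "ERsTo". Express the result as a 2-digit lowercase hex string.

a5

Key decimal bytes [124, 169] = 7c a9 is 2 bytes ≤ B = 7; zero-pad to 7 bytes: K' = 7c a9 00 00 00 00 00.
K' ⊕ ipad = 4a 9f 36 36 36 36 36.  K' ⊕ opad = 20 f5 5c 5c 5c 5c 5c.
Inner input = (K'⊕ipad) ∥ m = 4a 9f 36 36 36 36 36 ∥ 45 52 73 54 6f.
Inner hash: sum = 74+159+54+54+54+54+54+69+82+115+84+111 = 964; mod 256 = 196 → c4.
Outer input = (K'⊕opad) ∥ inner = 20 f5 5c 5c 5c 5c 5c ∥ c4.
Outer hash (tag): sum = 32+245+92+92+92+92+92+196 = 933; mod 256 = 165 → a5.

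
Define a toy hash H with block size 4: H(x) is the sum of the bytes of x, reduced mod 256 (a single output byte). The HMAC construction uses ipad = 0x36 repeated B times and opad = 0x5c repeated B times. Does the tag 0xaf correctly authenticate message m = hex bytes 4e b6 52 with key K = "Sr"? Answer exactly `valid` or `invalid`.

Key "Sr" = 53 72 is 2 bytes ≤ B = 4; zero-pad to 4 bytes: K' = 53 72 00 00.
K' ⊕ ipad = 65 44 36 36; K' ⊕ opad = 0f 2e 5c 5c.
Inner hash: sum = 101+68+54+54+78+182+82 = 619; mod 256 = 107 → 6b.
Outer hash (recomputed tag): sum = 15+46+92+92+107 = 352; mod 256 = 96 → 60.
Recomputed tag = 60; claimed = af → mismatch.

invalid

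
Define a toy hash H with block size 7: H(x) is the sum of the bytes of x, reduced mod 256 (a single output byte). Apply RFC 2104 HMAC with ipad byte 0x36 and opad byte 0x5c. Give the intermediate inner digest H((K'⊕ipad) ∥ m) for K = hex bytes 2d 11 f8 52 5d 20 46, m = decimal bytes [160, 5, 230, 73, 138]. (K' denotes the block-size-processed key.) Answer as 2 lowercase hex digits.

c3

Key hex bytes 2d 11 f8 52 5d 20 46 is exactly B = 7 bytes: K' = 2d 11 f8 52 5d 20 46.
K' ⊕ ipad = 1b 27 ce 64 6b 16 70.
Inner input = 1b 27 ce 64 6b 16 70 ∥ a0 05 e6 49 8a.
Inner hash: sum = 27+39+206+100+107+22+112+160+5+230+73+138 = 1219; mod 256 = 195 → c3.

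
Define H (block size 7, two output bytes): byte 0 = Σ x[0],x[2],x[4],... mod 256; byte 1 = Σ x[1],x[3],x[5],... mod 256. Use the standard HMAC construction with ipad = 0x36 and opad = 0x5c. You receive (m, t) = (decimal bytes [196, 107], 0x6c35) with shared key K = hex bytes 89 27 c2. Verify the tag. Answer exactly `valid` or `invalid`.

Key hex bytes 89 27 c2 is 3 bytes ≤ B = 7; zero-pad to 7 bytes: K' = 89 27 c2 00 00 00 00.
K' ⊕ ipad = bf 11 f4 36 36 36 36; K' ⊕ opad = d5 7b 9e 5c 5c 5c 5c.
Inner hash: even-index sum = 650 mod 256 = 138; odd-index sum = 321 mod 256 = 65 → 8a 41.
Outer hash (recomputed tag): even-index sum = 620 mod 256 = 108; odd-index sum = 445 mod 256 = 189 → 6c bd.
Recomputed tag = 6cbd; claimed = 6c35 → mismatch.

invalid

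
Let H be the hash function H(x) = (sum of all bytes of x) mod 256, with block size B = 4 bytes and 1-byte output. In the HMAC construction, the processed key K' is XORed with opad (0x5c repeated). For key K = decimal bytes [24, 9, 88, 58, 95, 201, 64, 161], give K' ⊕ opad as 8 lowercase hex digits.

e05c5c5c

Key decimal bytes [24, 9, 88, 58, 95, 201, 64, 161] = 18 09 58 3a 5f c9 40 a1 is 8 bytes > B = 4, so hash it first: H(key) = bc, then zero-pad to 4 bytes: K' = bc 00 00 00.
XOR each byte with 0x5c: bc⊕5c=e0, 00⊕5c=5c, 00⊕5c=5c, 00⊕5c=5c.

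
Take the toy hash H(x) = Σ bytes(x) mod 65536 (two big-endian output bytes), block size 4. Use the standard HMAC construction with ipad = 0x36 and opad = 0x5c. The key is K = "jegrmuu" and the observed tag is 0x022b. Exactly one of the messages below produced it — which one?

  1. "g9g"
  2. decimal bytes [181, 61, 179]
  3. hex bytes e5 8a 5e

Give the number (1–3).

Key "jegrmuu" = 6a 65 67 72 6d 75 75 is 7 bytes > B = 4, so hash it first: H(key) = 02 ff, then zero-pad to 4 bytes: K' = 02 ff 00 00.
K' ⊕ ipad = 34 c9 36 36; K' ⊕ opad = 5e a3 5c 5c.
m1: inner = H(34 c9 36 36 67 39 67) = 02 70; tag = H(5e a3 5c 5c 02 70) = 022b ← matches
m2: inner = H(34 c9 36 36 b5 3d b3) = 03 0e; tag = H(5e a3 5c 5c 03 0e) = 01ca
m3: inner = H(34 c9 36 36 e5 8a 5e) = 03 36; tag = H(5e a3 5c 5c 03 36) = 01f2

1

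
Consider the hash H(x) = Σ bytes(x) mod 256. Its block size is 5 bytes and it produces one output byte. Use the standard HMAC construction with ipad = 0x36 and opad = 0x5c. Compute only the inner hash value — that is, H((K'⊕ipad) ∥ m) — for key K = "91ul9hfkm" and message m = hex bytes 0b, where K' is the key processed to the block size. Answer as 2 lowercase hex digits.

ff

Key "91ul9hfkm" = 39 31 75 6c 39 68 66 6b 6d is 9 bytes > B = 5, so hash it first: H(key) = 2a, then zero-pad to 5 bytes: K' = 2a 00 00 00 00.
K' ⊕ ipad = 1c 36 36 36 36.
Inner input = 1c 36 36 36 36 ∥ 0b.
Inner hash: sum = 28+54+54+54+54+11 = 255 → ff.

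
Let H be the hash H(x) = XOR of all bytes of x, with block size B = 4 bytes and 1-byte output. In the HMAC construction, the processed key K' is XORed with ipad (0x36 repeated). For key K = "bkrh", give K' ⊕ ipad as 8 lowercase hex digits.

545d445e

Key "bkrh" = 62 6b 72 68 is exactly B = 4 bytes: K' = 62 6b 72 68.
XOR each byte with 0x36: 62⊕36=54, 6b⊕36=5d, 72⊕36=44, 68⊕36=5e.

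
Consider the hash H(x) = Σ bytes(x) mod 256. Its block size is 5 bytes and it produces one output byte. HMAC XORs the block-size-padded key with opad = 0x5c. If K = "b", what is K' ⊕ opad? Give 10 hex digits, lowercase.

3e5c5c5c5c

Key "b" = 62 is 1 byte ≤ B = 5; zero-pad to 5 bytes: K' = 62 00 00 00 00.
XOR each byte with 0x5c: 62⊕5c=3e, 00⊕5c=5c, 00⊕5c=5c, 00⊕5c=5c, 00⊕5c=5c.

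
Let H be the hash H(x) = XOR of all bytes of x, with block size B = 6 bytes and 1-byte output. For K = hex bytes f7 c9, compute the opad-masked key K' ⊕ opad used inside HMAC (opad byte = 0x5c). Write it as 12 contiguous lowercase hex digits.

ab955c5c5c5c

Key hex bytes f7 c9 is 2 bytes ≤ B = 6; zero-pad to 6 bytes: K' = f7 c9 00 00 00 00.
XOR each byte with 0x5c: f7⊕5c=ab, c9⊕5c=95, 00⊕5c=5c, 00⊕5c=5c, 00⊕5c=5c, 00⊕5c=5c.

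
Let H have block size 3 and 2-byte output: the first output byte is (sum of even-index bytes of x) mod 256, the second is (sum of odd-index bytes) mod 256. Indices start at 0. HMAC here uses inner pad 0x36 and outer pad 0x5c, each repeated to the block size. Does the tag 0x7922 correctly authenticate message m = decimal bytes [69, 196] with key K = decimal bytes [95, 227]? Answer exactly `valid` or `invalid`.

valid

Key decimal bytes [95, 227] = 5f e3 is 2 bytes ≤ B = 3; zero-pad to 3 bytes: K' = 5f e3 00.
K' ⊕ ipad = 69 d5 36; K' ⊕ opad = 03 bf 5c.
Inner hash: even-index sum = 355 mod 256 = 99; odd-index sum = 282 mod 256 = 26 → 63 1a.
Outer hash (recomputed tag): even-index sum = 121 mod 256 = 121; odd-index sum = 290 mod 256 = 34 → 79 22.
Recomputed tag = 7922; claimed = 7922 → match.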